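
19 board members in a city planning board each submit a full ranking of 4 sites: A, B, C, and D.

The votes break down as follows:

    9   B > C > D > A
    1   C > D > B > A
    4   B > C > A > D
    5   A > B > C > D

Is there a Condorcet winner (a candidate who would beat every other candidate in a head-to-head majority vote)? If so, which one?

Head-to-head results (19 voters total):
A vs B: B wins 14–5.
A vs C: C wins 14–5.
A vs D: D wins 10–9.
B vs C: B wins 18–1.
B vs D: B wins 18–1.
C vs D: C wins 19–0.
B beats each rival — A (14–5), C (18–1), D (18–1) — so B is the Condorcet winner.

B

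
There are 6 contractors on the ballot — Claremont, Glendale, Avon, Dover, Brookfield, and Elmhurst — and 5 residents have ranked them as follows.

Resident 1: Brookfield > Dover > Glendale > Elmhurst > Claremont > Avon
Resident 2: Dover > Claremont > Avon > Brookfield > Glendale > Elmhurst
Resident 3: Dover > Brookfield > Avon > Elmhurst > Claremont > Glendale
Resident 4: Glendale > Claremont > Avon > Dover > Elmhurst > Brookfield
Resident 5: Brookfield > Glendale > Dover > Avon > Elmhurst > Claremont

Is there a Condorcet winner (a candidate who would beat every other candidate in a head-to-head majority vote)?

Head-to-head results (5 voters total):
Claremont vs Glendale: Glendale wins 3–2.
Claremont vs Avon: Claremont wins 3–2.
Claremont vs Dover: Dover wins 4–1.
Claremont vs Brookfield: Brookfield wins 3–2.
Claremont vs Elmhurst: Elmhurst wins 3–2.
Glendale vs Avon: Glendale wins 3–2.
Glendale vs Dover: Dover wins 3–2.
Glendale vs Brookfield: Brookfield wins 4–1.
Glendale vs Elmhurst: Glendale wins 4–1.
Avon vs Dover: Dover wins 4–1.
Avon vs Brookfield: Brookfield wins 3–2.
Avon vs Elmhurst: Avon wins 4–1.
Dover vs Brookfield: Dover wins 3–2.
Dover vs Elmhurst: Dover wins 5–0.
Brookfield vs Elmhurst: Brookfield wins 4–1.
Dover beats each rival — Claremont (4–1), Glendale (3–2), Avon (4–1), Brookfield (3–2), Elmhurst (5–0) — so Dover is the Condorcet winner.

Yes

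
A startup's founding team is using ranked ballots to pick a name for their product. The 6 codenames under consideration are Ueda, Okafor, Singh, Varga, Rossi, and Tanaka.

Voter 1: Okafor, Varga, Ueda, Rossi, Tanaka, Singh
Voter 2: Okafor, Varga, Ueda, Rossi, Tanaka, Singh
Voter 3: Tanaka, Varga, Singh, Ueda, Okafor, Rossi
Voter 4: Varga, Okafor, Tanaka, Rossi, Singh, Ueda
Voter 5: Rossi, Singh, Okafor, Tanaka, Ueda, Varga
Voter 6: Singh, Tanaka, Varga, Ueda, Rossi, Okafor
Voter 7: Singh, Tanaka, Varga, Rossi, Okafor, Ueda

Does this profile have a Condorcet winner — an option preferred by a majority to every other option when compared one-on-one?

Head-to-head results (7 voters total):
Ueda vs Okafor: Okafor wins 5–2.
Ueda vs Singh: Singh wins 5–2.
Ueda vs Varga: Varga wins 6–1.
Ueda vs Rossi: Ueda wins 4–3.
Ueda vs Tanaka: Tanaka wins 5–2.
Okafor vs Singh: Singh wins 4–3.
Okafor vs Varga: Varga wins 4–3.
Okafor vs Rossi: Okafor wins 4–3.
Okafor vs Tanaka: Okafor wins 4–3.
Singh vs Varga: Varga wins 4–3.
Singh vs Rossi: Rossi wins 4–3.
Singh vs Tanaka: Tanaka wins 4–3.
Varga vs Rossi: Varga wins 6–1.
Varga vs Tanaka: Tanaka wins 4–3.
Rossi vs Tanaka: Tanaka wins 4–3.
No candidate beats all others: Ueda beats Rossi beats Singh beats Ueda, a majority cycle.

No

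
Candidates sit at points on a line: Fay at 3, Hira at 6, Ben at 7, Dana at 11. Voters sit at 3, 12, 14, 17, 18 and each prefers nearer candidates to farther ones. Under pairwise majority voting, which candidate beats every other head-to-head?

With single-peaked preferences on a line, the Condorcet winner is the candidate closest to the median voter.
The median voter (position 14) is closest to Dana at 11.
Check: Dana vs Ben — voters closer to Dana: 4 of 5.

Dana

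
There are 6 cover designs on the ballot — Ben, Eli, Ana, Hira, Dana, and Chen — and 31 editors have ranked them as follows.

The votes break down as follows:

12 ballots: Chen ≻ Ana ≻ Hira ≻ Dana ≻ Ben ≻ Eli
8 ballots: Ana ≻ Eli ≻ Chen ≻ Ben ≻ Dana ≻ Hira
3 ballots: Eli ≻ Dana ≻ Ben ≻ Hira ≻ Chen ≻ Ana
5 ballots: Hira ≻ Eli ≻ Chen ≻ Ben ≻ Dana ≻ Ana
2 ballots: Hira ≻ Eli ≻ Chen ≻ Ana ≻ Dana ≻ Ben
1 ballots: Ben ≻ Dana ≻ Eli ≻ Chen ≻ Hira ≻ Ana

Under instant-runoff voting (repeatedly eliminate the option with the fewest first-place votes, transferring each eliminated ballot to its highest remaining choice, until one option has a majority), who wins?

Round 1: Chen 12, Ana 8, Hira 7, Eli 3, Ben 1, Dana 0. Dana has the fewest and is eliminated.
Round 2: Chen 12, Ana 8, Hira 7, Eli 3, Ben 1. Ben has the fewest and is eliminated.
Round 3: Chen 12, Ana 8, Hira 7, Eli 4. Eli has the fewest and is eliminated.
Round 4: Chen 13, Hira 10, Ana 8. Ana has the fewest and is eliminated.
Round 5: Chen 21, Hira 10. Chen has a majority.

Chen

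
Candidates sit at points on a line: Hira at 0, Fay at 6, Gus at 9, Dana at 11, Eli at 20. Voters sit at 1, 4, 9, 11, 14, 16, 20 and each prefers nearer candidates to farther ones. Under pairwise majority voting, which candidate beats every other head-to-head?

Dana

With single-peaked preferences on a line, the Condorcet winner is the candidate closest to the median voter.
The median voter (position 11) is closest to Dana at 11.
Check: Dana vs Hira — voters closer to Dana: 5 of 7.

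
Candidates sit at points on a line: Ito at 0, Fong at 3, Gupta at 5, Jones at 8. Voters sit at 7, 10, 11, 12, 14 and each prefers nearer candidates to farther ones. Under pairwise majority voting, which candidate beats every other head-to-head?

Jones

With single-peaked preferences on a line, the Condorcet winner is the candidate closest to the median voter.
The median voter (position 11) is closest to Jones at 8.
Check: Jones vs Gupta — voters closer to Jones: 5 of 5.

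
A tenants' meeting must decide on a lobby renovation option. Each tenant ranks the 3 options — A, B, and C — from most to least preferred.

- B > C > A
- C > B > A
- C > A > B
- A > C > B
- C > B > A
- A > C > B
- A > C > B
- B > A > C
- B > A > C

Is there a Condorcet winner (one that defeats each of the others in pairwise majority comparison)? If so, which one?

Head-to-head results (9 voters total):
A vs B: B wins 5–4.
A vs C: A wins 5–4.
B vs C: C wins 6–3.
No candidate beats all others: A beats C beats B beats A, a majority cycle.

There is no Condorcet winner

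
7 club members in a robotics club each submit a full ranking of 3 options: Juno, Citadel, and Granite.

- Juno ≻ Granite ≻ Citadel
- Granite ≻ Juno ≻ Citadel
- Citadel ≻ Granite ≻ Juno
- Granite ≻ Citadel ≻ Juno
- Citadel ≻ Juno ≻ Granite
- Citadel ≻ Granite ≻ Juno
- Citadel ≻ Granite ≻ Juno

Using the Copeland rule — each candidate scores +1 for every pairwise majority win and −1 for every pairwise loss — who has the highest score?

Pairwise results:
  Juno vs Citadel: Citadel wins 5–2.
  Juno vs Granite: Granite wins 5–2.
  Citadel vs Granite: Citadel wins 4–3.
Copeland scores (wins − losses):
  Juno: 0 − 2 = -2
  Citadel: 2 − 0 = 2
  Granite: 1 − 1 = 0
Citadel has the best Copeland score.

Citadel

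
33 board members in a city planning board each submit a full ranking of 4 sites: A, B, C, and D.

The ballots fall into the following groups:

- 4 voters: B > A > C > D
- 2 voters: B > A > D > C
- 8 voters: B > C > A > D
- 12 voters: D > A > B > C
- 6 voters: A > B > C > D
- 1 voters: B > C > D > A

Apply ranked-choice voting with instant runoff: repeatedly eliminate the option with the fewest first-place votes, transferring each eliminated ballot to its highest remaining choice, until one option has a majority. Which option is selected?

B

Round 1: B 15, D 12, A 6, C 0. C has the fewest and is eliminated.
Round 2: B 15, D 12, A 6. A has the fewest and is eliminated.
Round 3: B 21, D 12. B has a majority.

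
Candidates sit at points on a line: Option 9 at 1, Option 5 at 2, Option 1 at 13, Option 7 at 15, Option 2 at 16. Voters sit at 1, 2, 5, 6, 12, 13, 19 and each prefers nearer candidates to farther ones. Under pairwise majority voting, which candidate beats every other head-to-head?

Option 5

With single-peaked preferences on a line, the Condorcet winner is the candidate closest to the median voter.
The median voter (position 6) is closest to Option 5 at 2.
Check: Option 5 vs Option 1 — voters closer to Option 5: 4 of 7.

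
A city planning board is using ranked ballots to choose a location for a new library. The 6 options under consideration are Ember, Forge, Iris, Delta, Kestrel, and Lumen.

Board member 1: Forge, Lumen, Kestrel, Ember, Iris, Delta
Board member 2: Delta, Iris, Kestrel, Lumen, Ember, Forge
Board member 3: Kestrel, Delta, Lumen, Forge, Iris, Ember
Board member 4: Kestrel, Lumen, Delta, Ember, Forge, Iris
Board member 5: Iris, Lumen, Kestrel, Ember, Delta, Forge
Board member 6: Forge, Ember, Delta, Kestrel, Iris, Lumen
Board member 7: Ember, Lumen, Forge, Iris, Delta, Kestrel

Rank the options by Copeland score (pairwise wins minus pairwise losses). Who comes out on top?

Pairwise results:
  Ember vs Forge: Ember wins 4–3.
  Ember vs Iris: Ember wins 4–3.
  Ember vs Delta: Ember wins 4–3.
  Ember vs Kestrel: Kestrel wins 5–2.
  Ember vs Lumen: Lumen wins 5–2.
  Forge vs Iris: Forge wins 5–2.
  Forge vs Delta: Delta wins 4–3.
  Forge vs Kestrel: Kestrel wins 4–3.
  Forge vs Lumen: Lumen wins 5–2.
  Iris vs Delta: Delta wins 4–3.
  Iris vs Kestrel: Kestrel wins 4–3.
  Iris vs Lumen: Lumen wins 4–3.
  Delta vs Kestrel: Kestrel wins 4–3.
  Delta vs Lumen: Lumen wins 4–3.
  Kestrel vs Lumen: Kestrel wins 4–3.
Copeland scores (wins − losses):
  Ember: 3 − 2 = 1
  Forge: 1 − 4 = -3
  Iris: 0 − 5 = -5
  Delta: 2 − 3 = -1
  Kestrel: 5 − 0 = 5
  Lumen: 4 − 1 = 3
Kestrel has the best Copeland score.

Kestrel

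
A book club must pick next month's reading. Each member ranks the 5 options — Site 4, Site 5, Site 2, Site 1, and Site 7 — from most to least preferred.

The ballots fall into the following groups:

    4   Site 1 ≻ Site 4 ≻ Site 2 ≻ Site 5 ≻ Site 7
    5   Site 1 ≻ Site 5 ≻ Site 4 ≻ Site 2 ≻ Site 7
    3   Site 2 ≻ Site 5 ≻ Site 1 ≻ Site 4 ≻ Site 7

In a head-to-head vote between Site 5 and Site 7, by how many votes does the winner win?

Ballots ranking Site 5 above Site 7: 4+5+3 = 12.
Ballots ranking Site 7 above Site 5: 0.
Site 5 wins 12–0, a margin of 12.

12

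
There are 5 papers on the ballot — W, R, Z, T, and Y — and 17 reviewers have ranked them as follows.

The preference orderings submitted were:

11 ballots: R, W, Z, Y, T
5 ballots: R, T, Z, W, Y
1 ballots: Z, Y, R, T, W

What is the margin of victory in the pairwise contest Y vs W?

Ballots ranking Y above W: 1.
Ballots ranking W above Y: 11+5 = 16.
W wins 16–1, a margin of 15.

15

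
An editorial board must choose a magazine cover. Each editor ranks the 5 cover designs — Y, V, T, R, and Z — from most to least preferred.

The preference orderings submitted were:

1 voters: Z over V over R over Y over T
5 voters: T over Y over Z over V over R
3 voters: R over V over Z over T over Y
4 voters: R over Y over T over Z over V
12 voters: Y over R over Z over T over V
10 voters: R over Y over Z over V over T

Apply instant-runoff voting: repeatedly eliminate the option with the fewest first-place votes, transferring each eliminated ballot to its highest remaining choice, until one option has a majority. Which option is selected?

R

Round 1: R 17, Y 12, T 5, Z 1, V 0. V has the fewest and is eliminated.
Round 2: R 17, Y 12, T 5, Z 1. Z has the fewest and is eliminated.
Round 3: R 18, Y 12, T 5. R has a majority.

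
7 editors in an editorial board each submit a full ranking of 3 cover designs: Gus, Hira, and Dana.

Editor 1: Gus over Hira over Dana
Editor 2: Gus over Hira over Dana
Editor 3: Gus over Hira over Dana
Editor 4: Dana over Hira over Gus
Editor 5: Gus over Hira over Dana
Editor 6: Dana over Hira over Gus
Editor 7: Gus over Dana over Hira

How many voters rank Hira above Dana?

Ballots ranking Hira above Dana: 4.
Ballots ranking Dana above Hira: 3.
So 4 of 7 voters prefer Hira to Dana.

4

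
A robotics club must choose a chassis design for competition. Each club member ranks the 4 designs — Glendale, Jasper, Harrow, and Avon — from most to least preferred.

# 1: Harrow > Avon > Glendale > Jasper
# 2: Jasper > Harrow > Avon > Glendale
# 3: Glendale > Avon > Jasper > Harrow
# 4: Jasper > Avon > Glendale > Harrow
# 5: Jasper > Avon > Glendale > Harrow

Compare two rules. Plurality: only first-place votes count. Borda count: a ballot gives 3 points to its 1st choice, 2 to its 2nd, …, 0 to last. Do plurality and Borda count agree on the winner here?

Yes

Plurality first-place counts: Glendale 1, Jasper 3, Harrow 1, Avon 0 → Jasper.
Borda totals: Glendale 6, Jasper 10, Harrow 5, Avon 9 → Jasper.
The two rules agree on Jasper.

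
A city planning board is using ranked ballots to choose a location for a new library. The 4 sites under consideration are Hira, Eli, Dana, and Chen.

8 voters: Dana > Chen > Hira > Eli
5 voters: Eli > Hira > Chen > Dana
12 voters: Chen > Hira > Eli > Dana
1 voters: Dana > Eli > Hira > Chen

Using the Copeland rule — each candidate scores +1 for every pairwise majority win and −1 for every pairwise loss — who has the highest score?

Pairwise results:
  Hira vs Eli: Hira wins 20–6.
  Hira vs Dana: Hira wins 17–9.
  Hira vs Chen: Chen wins 20–6.
  Eli vs Dana: Eli wins 17–9.
  Eli vs Chen: Chen wins 20–6.
  Dana vs Chen: Chen wins 17–9.
Copeland scores (wins − losses):
  Hira: 2 − 1 = 1
  Eli: 1 − 2 = -1
  Dana: 0 − 3 = -3
  Chen: 3 − 0 = 3
Chen has the best Copeland score.

Chen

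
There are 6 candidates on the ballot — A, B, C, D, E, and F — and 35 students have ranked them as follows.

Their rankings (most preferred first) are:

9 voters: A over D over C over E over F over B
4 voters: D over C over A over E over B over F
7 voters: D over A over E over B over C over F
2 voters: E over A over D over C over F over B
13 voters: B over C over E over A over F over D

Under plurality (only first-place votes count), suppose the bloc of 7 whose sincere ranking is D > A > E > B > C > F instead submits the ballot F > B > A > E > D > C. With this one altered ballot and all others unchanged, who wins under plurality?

B

First-place totals with the altered ballot: A 9, B 13, C 0, D 4, E 2, F 7.
The winner is unchanged: still B.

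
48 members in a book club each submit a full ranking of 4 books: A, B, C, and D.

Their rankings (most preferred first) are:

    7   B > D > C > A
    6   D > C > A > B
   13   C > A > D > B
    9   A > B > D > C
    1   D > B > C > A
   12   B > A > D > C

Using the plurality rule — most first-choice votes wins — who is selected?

B

First-place vote totals:
  A: 9
  B: 19
  C: 13
  D: 7
B has the most first-place votes.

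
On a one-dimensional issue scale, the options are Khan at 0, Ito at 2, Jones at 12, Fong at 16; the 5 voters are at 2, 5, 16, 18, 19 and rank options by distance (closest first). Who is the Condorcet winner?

Fong

With single-peaked preferences on a line, the Condorcet winner is the candidate closest to the median voter.
The median voter (position 16) is closest to Fong at 16.
Check: Fong vs Khan — voters closer to Fong: 3 of 5.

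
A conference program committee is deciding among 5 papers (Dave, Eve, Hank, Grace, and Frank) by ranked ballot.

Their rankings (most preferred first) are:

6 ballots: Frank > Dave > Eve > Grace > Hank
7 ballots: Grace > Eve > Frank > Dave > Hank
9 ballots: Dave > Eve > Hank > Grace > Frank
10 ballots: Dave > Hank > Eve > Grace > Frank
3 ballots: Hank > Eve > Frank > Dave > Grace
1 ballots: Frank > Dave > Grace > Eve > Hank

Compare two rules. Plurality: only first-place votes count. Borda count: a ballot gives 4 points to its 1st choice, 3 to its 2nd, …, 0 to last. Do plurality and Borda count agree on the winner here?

Plurality first-place counts: Dave 19, Eve 0, Hank 3, Grace 7, Frank 7 → Dave.
Borda totals: Dave 107, Eve 90, Hank 60, Grace 55, Frank 48 → Dave.
The two rules agree on Dave.

Yes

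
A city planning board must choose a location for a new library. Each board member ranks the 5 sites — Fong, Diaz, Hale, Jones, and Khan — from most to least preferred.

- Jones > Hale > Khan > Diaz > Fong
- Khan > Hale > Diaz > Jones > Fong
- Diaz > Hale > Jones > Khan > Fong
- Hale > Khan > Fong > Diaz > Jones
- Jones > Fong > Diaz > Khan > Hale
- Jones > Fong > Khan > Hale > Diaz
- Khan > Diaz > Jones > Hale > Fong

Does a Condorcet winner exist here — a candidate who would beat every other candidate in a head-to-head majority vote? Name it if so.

No Condorcet winner

Head-to-head results (7 voters total):
Fong vs Diaz: Diaz wins 4–3.
Fong vs Hale: Hale wins 5–2.
Fong vs Jones: Jones wins 6–1.
Fong vs Khan: Khan wins 5–2.
Diaz vs Hale: Hale wins 4–3.
Diaz vs Jones: Diaz wins 4–3.
Diaz vs Khan: Khan wins 5–2.
Hale vs Jones: Jones wins 4–3.
Hale vs Khan: Khan wins 4–3.
Jones vs Khan: Jones wins 4–3.
No candidate beats all others: Diaz beats Jones beats Hale beats Diaz, a majority cycle.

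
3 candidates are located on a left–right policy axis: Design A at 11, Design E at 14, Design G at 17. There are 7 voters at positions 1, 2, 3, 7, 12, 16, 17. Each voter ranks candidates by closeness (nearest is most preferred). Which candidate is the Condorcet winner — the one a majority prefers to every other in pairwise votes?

Design A

With single-peaked preferences on a line, the Condorcet winner is the candidate closest to the median voter.
The median voter (position 7) is closest to Design A at 11.
Check: Design A vs Design G — voters closer to Design A: 5 of 7.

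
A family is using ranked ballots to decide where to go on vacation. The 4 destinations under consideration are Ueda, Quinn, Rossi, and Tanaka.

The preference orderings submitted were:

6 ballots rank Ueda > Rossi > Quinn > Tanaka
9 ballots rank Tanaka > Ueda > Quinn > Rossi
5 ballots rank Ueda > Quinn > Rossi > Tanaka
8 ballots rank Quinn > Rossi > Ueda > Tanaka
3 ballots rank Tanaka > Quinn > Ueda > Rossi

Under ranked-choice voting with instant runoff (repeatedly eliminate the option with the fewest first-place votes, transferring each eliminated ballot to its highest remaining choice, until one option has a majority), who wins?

Round 1: Tanaka 12, Ueda 11, Quinn 8, Rossi 0. Rossi has the fewest and is eliminated.
Round 2: Tanaka 12, Ueda 11, Quinn 8. Quinn has the fewest and is eliminated.
Round 3: Ueda 19, Tanaka 12. Ueda has a majority.

Ueda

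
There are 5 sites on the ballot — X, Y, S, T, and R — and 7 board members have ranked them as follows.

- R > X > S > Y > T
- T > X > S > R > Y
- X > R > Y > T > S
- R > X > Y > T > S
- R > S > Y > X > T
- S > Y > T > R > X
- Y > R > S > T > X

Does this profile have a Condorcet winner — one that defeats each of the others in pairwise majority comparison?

Head-to-head results (7 voters total):
X vs Y: X wins 4–3.
X vs S: X wins 4–3.
X vs T: X wins 4–3.
X vs R: R wins 5–2.
Y vs S: S wins 4–3.
Y vs T: Y wins 6–1.
Y vs R: R wins 5–2.
S vs T: S wins 4–3.
S vs R: R wins 5–2.
T vs R: R wins 5–2.
R beats each rival — X (5–2), Y (5–2), S (5–2), T (5–2) — so R is the Condorcet winner.

Yes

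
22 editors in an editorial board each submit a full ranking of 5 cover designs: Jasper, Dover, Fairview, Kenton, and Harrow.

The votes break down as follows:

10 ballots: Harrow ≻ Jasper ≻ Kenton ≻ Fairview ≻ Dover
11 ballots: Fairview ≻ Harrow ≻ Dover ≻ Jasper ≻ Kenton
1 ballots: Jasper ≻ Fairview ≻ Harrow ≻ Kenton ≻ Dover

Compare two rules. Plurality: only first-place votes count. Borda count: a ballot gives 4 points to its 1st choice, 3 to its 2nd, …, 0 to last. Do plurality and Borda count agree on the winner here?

Plurality first-place counts: Jasper 1, Dover 0, Fairview 11, Kenton 0, Harrow 10 → Fairview.
Borda totals: Jasper 45, Dover 22, Fairview 57, Kenton 21, Harrow 75 → Harrow.
The two rules disagree: plurality picks Fairview, Borda picks Harrow.

No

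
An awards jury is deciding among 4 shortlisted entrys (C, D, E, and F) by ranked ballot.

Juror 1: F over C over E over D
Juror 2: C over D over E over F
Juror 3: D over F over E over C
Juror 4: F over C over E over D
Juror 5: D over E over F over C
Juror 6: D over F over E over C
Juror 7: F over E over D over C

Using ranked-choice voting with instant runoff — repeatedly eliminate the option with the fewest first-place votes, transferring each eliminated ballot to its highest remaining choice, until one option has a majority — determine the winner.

D

Round 1: D 3, F 3, C 1, E 0. E has the fewest and is eliminated.
Round 2: D 3, F 3, C 1. C has the fewest and is eliminated.
Round 3: D 4, F 3. D has a majority.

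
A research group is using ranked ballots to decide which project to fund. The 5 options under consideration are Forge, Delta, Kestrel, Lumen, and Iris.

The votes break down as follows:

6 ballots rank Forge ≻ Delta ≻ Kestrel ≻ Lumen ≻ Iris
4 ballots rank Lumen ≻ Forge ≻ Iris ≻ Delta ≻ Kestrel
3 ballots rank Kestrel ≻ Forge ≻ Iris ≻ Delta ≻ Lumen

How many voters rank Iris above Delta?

Ballots ranking Iris above Delta: 4+3 = 7.
Ballots ranking Delta above Iris: 6.
So 7 of 13 voters prefer Iris to Delta.

7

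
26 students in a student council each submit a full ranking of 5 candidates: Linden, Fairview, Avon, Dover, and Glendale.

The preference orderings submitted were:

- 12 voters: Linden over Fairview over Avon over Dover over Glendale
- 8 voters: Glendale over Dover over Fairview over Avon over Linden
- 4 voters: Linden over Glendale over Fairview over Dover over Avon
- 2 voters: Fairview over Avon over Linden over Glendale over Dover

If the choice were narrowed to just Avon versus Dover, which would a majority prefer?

Ballots ranking Avon above Dover: 12+2 = 14.
Ballots ranking Dover above Avon: 8+4 = 12.
Avon wins the head-to-head, 14–12.

Avon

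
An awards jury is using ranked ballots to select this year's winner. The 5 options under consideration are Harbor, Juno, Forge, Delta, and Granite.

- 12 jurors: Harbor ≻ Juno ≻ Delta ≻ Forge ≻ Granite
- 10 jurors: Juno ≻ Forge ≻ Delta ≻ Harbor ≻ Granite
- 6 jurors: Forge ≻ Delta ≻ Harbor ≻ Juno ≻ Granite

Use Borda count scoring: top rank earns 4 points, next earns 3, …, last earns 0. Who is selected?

Juno

Borda scores:
  Harbor: 12·4 + 10·1 + 6·2 = 70
  Juno: 12·3 + 10·4 + 6·1 = 82
  Forge: 12·1 + 10·3 + 6·4 = 66
  Delta: 12·2 + 10·2 + 6·3 = 62
  Granite: 12·0 + 10·0 + 6·0 = 0
Juno has the highest total.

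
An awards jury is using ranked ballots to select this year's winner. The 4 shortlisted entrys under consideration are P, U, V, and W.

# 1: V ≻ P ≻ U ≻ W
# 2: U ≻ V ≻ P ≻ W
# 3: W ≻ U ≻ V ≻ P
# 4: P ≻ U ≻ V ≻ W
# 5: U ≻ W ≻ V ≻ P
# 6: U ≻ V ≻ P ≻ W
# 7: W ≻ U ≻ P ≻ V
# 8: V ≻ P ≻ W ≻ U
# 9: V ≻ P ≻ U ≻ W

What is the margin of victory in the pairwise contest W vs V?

3

Ballots ranking W above V: 3.
Ballots ranking V above W: 6.
V wins 6–3, a margin of 3.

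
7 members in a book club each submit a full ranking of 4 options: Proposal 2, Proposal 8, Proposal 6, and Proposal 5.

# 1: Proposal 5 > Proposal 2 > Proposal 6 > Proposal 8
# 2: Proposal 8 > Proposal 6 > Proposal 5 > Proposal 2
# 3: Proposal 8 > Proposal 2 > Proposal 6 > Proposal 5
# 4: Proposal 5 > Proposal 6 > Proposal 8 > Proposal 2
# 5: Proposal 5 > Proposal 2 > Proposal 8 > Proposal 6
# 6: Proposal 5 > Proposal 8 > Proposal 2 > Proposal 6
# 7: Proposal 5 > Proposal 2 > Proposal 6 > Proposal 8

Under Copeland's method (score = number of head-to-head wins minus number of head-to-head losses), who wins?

Proposal 5

Pairwise results:
  Proposal 2 vs Proposal 8: Proposal 8 wins 4–3.
  Proposal 2 vs Proposal 6: Proposal 2 wins 5–2.
  Proposal 2 vs Proposal 5: Proposal 5 wins 6–1.
  Proposal 8 vs Proposal 6: Proposal 8 wins 4–3.
  Proposal 8 vs Proposal 5: Proposal 5 wins 5–2.
  Proposal 6 vs Proposal 5: Proposal 5 wins 5–2.
Copeland scores (wins − losses):
  Proposal 2: 1 − 2 = -1
  Proposal 8: 2 − 1 = 1
  Proposal 6: 0 − 3 = -3
  Proposal 5: 3 − 0 = 3
Proposal 5 has the best Copeland score.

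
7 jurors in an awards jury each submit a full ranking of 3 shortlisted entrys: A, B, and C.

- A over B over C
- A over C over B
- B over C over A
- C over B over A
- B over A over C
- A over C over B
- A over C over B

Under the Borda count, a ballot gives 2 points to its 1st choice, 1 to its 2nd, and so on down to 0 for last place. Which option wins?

A

Borda scores:
  A: 2 + 2 + 0 + 0 + 1 + 2 + 2 = 9
  B: 1 + 0 + 2 + 1 + 2 + 0 + 0 = 6
  C: 0 + 1 + 1 + 2 + 0 + 1 + 1 = 6
A has the highest total.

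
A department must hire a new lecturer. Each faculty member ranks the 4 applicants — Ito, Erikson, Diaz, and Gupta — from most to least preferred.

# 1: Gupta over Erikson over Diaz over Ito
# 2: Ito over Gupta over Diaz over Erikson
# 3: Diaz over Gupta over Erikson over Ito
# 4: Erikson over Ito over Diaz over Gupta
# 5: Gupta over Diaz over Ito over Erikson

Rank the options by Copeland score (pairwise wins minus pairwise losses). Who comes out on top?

Gupta

Pairwise results:
  Ito vs Erikson: Erikson wins 3–2.
  Ito vs Diaz: Diaz wins 3–2.
  Ito vs Gupta: Gupta wins 3–2.
  Erikson vs Diaz: Diaz wins 3–2.
  Erikson vs Gupta: Gupta wins 4–1.
  Diaz vs Gupta: Gupta wins 3–2.
Copeland scores (wins − losses):
  Ito: 0 − 3 = -3
  Erikson: 1 − 2 = -1
  Diaz: 2 − 1 = 1
  Gupta: 3 − 0 = 3
Gupta has the best Copeland score.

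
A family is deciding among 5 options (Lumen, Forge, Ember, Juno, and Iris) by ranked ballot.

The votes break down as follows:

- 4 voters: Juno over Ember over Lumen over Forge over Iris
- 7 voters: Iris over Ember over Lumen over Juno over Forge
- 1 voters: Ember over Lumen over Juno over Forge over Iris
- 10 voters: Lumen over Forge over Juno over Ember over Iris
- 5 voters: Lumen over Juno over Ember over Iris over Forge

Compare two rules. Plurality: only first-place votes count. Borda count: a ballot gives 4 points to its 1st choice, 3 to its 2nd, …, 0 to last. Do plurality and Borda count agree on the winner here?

Yes

Plurality first-place counts: Lumen 15, Forge 0, Ember 1, Juno 4, Iris 7 → Lumen.
Borda totals: Lumen 85, Forge 35, Ember 57, Juno 60, Iris 33 → Lumen.
The two rules agree on Lumen.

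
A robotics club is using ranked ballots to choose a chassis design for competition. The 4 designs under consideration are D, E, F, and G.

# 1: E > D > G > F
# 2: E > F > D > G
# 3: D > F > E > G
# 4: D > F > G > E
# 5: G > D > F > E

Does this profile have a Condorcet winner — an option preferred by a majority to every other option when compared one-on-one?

Yes

Head-to-head results (5 voters total):
D vs E: D wins 3–2.
D vs F: D wins 4–1.
D vs G: D wins 4–1.
E vs F: F wins 3–2.
E vs G: E wins 3–2.
F vs G: F wins 3–2.
D beats each rival — E (3–2), F (4–1), G (4–1) — so D is the Condorcet winner.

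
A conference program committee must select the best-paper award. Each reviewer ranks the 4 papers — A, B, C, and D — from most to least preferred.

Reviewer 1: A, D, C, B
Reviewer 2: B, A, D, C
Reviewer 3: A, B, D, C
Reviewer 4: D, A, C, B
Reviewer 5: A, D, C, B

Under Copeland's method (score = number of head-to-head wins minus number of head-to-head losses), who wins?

Pairwise results:
  A vs B: A wins 4–1.
  A vs C: A wins 5–0.
  A vs D: A wins 4–1.
  B vs C: C wins 3–2.
  B vs D: D wins 3–2.
  C vs D: D wins 5–0.
Copeland scores (wins − losses):
  A: 3 − 0 = 3
  B: 0 − 3 = -3
  C: 1 − 2 = -1
  D: 2 − 1 = 1
A has the best Copeland score.

A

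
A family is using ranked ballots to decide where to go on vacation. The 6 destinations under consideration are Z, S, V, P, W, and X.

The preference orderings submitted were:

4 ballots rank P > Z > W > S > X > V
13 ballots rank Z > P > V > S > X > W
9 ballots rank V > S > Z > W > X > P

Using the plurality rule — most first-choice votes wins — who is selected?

First-place vote totals:
  Z: 13
  S: 0
  V: 9
  P: 4
  W: 0
  X: 0
Z has the most first-place votes.

Z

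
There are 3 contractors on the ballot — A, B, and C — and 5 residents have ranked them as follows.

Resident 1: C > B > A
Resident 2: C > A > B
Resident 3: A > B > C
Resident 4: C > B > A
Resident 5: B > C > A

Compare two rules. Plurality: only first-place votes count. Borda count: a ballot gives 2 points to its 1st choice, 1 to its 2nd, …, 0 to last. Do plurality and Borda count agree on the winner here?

Plurality first-place counts: A 1, B 1, C 3 → C.
Borda totals: A 3, B 5, C 7 → C.
The two rules agree on C.

Yes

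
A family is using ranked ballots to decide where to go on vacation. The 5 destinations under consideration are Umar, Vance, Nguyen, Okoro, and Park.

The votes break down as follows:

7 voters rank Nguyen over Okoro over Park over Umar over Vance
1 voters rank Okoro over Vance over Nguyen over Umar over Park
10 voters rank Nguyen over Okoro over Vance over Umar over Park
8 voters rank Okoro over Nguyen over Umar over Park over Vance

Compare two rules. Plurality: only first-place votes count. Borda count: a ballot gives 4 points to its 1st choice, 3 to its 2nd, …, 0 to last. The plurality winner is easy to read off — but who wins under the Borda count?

Nguyen

Plurality first-place counts: Umar 0, Vance 0, Nguyen 17, Okoro 9, Park 0 → Nguyen.
Borda totals: Umar 34, Vance 23, Nguyen 94, Okoro 87, Park 22 → Nguyen.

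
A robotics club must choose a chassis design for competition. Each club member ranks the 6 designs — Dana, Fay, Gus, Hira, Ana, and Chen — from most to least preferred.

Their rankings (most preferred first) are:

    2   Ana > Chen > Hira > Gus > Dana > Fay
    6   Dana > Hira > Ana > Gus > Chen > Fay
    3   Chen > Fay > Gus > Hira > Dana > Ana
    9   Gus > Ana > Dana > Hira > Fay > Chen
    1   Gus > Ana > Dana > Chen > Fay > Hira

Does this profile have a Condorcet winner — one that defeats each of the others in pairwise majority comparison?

Yes

Head-to-head results (21 voters total):
Dana vs Fay: Dana wins 18–3.
Dana vs Gus: Gus wins 15–6.
Dana vs Hira: Dana wins 16–5.
Dana vs Ana: Ana wins 12–9.
Dana vs Chen: Dana wins 16–5.
Fay vs Gus: Gus wins 18–3.
Fay vs Hira: Hira wins 17–4.
Fay vs Ana: Ana wins 18–3.
Fay vs Chen: Chen wins 12–9.
Gus vs Hira: Gus wins 13–8.
Gus vs Ana: Gus wins 13–8.
Gus vs Chen: Gus wins 16–5.
Hira vs Ana: Ana wins 12–9.
Hira vs Chen: Hira wins 15–6.
Ana vs Chen: Ana wins 18–3.
Gus beats each rival — Dana (15–6), Fay (18–3), Hira (13–8), Ana (13–8), Chen (16–5) — so Gus is the Condorcet winner.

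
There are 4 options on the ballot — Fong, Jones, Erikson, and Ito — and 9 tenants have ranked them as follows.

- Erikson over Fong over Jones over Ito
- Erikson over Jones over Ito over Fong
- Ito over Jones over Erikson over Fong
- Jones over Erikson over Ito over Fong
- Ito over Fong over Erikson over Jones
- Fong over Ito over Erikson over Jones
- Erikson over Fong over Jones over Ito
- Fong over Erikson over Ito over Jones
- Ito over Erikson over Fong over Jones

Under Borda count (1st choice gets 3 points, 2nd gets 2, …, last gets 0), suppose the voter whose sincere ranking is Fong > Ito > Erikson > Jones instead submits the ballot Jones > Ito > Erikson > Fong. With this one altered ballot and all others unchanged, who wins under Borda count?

Erikson

Borda totals with the altered ballot: Fong 10, Jones 12, Erikson 18, Ito 14.
The winner is unchanged: still Erikson.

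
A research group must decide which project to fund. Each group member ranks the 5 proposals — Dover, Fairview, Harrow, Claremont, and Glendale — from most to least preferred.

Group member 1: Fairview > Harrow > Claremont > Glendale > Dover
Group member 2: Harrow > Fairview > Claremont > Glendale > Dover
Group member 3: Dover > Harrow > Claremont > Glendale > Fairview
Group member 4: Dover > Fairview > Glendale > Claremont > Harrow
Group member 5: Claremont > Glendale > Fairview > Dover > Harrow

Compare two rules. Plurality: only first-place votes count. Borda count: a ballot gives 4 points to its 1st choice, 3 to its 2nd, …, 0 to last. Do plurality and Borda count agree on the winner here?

Plurality first-place counts: Dover 2, Fairview 1, Harrow 1, Claremont 1, Glendale 0 → Dover.
Borda totals: Dover 9, Fairview 12, Harrow 10, Claremont 11, Glendale 8 → Fairview.
The two rules disagree: plurality picks Dover, Borda picks Fairview.

No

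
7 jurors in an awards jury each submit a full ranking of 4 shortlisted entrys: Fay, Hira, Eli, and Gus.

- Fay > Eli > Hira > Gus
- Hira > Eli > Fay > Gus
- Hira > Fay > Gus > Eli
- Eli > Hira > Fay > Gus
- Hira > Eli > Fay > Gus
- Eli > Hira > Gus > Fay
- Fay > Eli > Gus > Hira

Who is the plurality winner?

Hira

First-place vote totals:
  Fay: 2
  Hira: 3
  Eli: 2
  Gus: 0
Hira has the most first-place votes.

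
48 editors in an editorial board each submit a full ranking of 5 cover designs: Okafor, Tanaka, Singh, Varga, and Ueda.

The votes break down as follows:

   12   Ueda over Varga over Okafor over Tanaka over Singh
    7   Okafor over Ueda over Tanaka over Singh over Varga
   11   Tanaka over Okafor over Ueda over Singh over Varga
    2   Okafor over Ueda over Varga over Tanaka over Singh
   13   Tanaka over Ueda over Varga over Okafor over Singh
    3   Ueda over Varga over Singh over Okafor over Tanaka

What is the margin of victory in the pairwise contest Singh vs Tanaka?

Ballots ranking Singh above Tanaka: 3.
Ballots ranking Tanaka above Singh: 12+7+11+2+13 = 45.
Tanaka wins 45–3, a margin of 42.

42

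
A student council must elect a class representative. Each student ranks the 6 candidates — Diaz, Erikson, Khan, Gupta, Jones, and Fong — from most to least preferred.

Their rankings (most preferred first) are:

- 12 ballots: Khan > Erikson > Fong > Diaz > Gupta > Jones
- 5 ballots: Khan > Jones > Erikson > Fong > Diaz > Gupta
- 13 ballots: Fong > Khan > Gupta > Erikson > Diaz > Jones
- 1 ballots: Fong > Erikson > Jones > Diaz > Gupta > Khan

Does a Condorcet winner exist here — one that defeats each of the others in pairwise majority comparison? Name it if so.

Head-to-head results (31 voters total):
Diaz vs Erikson: Erikson wins 31–0.
Diaz vs Khan: Khan wins 30–1.
Diaz vs Gupta: Diaz wins 18–13.
Diaz vs Jones: Diaz wins 25–6.
Diaz vs Fong: Fong wins 31–0.
Erikson vs Khan: Khan wins 30–1.
Erikson vs Gupta: Erikson wins 18–13.
Erikson vs Jones: Erikson wins 26–5.
Erikson vs Fong: Erikson wins 17–14.
Khan vs Gupta: Khan wins 30–1.
Khan vs Jones: Khan wins 30–1.
Khan vs Fong: Khan wins 17–14.
Gupta vs Jones: Gupta wins 25–6.
Gupta vs Fong: Fong wins 31–0.
Jones vs Fong: Fong wins 26–5.
Khan beats each rival — Diaz (30–1), Erikson (30–1), Gupta (30–1), Jones (30–1), Fong (17–14) — so Khan is the Condorcet winner.

Khan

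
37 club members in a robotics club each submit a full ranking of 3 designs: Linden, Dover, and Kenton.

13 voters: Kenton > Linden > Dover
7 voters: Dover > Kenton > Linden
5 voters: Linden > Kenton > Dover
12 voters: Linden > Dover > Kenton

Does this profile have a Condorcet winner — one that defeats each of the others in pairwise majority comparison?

No

Head-to-head results (37 voters total):
Linden vs Dover: Linden wins 30–7.
Linden vs Kenton: Kenton wins 20–17.
Dover vs Kenton: Dover wins 19–18.
No candidate beats all others: Linden beats Dover beats Kenton beats Linden, a majority cycle.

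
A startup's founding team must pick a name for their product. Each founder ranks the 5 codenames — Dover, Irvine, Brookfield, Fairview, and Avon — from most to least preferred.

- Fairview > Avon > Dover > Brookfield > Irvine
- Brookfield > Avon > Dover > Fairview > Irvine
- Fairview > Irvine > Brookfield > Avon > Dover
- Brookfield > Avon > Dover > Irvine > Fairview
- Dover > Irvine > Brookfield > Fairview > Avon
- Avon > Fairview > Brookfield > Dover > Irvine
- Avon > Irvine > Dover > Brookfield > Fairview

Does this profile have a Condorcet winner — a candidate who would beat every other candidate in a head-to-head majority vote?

Yes

Head-to-head results (7 voters total):
Dover vs Irvine: Dover wins 5–2.
Dover vs Brookfield: Brookfield wins 4–3.
Dover vs Fairview: Dover wins 4–3.
Dover vs Avon: Avon wins 6–1.
Irvine vs Brookfield: Brookfield wins 4–3.
Irvine vs Fairview: Fairview wins 4–3.
Irvine vs Avon: Avon wins 5–2.
Brookfield vs Fairview: Brookfield wins 4–3.
Brookfield vs Avon: Brookfield wins 4–3.
Fairview vs Avon: Avon wins 4–3.
Brookfield beats each rival — Dover (4–3), Irvine (4–3), Fairview (4–3), Avon (4–3) — so Brookfield is the Condorcet winner.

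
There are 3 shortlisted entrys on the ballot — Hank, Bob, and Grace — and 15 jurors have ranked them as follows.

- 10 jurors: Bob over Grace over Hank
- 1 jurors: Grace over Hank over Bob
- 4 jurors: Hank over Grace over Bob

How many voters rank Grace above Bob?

5

Ballots ranking Grace above Bob: 1+4 = 5.
Ballots ranking Bob above Grace: 10.
So 5 of 15 voters prefer Grace to Bob.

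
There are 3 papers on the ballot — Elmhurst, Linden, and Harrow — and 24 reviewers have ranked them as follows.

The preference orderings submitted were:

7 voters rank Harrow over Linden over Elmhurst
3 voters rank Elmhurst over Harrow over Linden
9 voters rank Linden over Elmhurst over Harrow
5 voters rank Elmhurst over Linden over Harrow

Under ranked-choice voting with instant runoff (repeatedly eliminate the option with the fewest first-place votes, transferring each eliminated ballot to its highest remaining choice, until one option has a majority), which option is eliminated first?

Round 1: Linden 9, Elmhurst 8, Harrow 7. Harrow has the fewest and is eliminated.
Round 2: Linden 16, Elmhurst 8. Linden has a majority.

Harrow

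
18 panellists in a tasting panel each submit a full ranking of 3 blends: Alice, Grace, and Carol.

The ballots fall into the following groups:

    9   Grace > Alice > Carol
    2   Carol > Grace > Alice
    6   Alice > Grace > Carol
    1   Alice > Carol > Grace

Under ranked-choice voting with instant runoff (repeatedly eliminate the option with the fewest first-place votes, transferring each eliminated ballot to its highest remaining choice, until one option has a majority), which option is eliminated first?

Carol

Round 1: Grace 9, Alice 7, Carol 2. Carol has the fewest and is eliminated.
Round 2: Grace 11, Alice 7. Grace has a majority.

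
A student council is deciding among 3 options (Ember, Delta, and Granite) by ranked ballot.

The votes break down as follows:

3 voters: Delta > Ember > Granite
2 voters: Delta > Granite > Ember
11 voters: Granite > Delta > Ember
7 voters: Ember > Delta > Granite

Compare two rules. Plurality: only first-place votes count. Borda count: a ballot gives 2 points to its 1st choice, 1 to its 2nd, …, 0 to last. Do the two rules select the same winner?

No

Plurality first-place counts: Ember 7, Delta 5, Granite 11 → Granite.
Borda totals: Ember 17, Delta 28, Granite 24 → Delta.
The two rules disagree: plurality picks Granite, Borda picks Delta.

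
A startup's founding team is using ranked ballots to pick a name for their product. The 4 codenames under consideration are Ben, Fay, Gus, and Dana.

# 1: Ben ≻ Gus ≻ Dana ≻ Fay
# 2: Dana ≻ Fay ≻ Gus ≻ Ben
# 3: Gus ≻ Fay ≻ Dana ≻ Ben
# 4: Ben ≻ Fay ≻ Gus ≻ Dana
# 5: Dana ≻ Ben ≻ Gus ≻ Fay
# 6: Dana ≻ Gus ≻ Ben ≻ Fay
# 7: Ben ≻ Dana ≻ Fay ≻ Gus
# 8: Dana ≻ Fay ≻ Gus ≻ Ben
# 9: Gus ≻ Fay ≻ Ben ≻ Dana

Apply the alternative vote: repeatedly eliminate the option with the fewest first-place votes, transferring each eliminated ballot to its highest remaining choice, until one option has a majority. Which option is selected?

Round 1: Dana 4, Ben 3, Gus 2, Fay 0. Fay has the fewest and is eliminated.
Round 2: Dana 4, Ben 3, Gus 2. Gus has the fewest and is eliminated.
Round 3: Dana 5, Ben 4. Dana has a majority.

Dana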